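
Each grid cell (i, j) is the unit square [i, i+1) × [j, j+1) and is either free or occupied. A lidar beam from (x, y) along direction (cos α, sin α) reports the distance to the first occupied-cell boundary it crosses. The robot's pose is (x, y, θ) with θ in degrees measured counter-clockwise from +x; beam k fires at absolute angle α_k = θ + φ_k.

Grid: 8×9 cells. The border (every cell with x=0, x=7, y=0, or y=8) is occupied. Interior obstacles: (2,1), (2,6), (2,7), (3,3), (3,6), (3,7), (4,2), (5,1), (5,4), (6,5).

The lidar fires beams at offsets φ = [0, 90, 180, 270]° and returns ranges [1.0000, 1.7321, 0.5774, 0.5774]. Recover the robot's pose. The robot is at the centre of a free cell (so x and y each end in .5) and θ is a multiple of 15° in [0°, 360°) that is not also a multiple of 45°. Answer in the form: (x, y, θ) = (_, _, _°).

Enumerate (i+0.5, j+0.5, θ) over the 32 free cells and 16 admissible headings. For each, cast all 4 beams and compare to the given ranges.
  (6.5, 3.5, 330°): beam 1 = 0.5774 ≠ 1.0000 ✗
  (1.5, 3.5, 105°): beam 1 = 1.9319 ≠ 1.0000 ✗
  (3.5, 4.5, 15°): beam 1 = 1.5529 ≠ 1.0000 ✗
  (1.5, 1.5, 105°): beam 1 = 1.9319 ≠ 1.0000 ✗
  (1.5, 3.5, 240°): beam 2 = 2.8868 ≠ 1.7321 ✗
  …
  (3.5, 2.5, 210°): r_1=1.0000, r_2=1.7321, r_3=0.5774, r_4=0.5774 — all match ✓
Unique over the lattice → pose = (3.5, 2.5, 210°).

(x, y, θ) = (3.5, 2.5, 210°)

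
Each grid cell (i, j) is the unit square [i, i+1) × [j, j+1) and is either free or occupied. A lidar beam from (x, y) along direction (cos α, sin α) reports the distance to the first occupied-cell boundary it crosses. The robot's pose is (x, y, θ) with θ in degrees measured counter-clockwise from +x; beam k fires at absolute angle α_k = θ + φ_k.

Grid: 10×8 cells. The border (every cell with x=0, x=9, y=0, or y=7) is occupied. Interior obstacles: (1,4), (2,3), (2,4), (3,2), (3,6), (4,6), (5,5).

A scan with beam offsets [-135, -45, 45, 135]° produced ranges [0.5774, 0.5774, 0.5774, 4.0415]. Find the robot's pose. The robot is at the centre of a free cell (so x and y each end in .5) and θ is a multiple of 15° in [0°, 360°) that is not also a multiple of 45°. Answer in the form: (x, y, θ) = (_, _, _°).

(x, y, θ) = (5.5, 6.5, 195°)

Enumerate (i+0.5, j+0.5, θ) over the 41 free cells and 16 admissible headings. For each, cast all 4 beams and compare to the given ranges.
  (3.5, 5.5, 195°): beam 2 = 2.8868 ≠ 0.5774 ✗
  (7.5, 5.5, 255°): beam 1 = 1.7321 ≠ 0.5774 ✗
  (7.5, 6.5, 330°): beam 1 = 1.9319 ≠ 0.5774 ✗
  …
  (5.5, 6.5, 195°): r_1=0.5774, r_2=0.5774, r_3=0.5774, r_4=4.0415 — all match ✓
No second candidate reproduces the full scan.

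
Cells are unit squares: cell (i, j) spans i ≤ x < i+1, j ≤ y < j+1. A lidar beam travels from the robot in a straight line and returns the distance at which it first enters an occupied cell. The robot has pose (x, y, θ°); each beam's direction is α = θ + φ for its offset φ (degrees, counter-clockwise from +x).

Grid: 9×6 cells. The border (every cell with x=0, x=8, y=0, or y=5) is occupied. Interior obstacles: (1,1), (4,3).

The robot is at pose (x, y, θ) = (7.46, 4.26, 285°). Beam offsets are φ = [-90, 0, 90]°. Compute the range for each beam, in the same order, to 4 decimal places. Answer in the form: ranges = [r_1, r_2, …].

ranges = [2.5468, 2.0864, 0.5590]

beam 1: φ=-90°, α=195°
  direction (-0.9659, -0.2588); cell (7,4); t to first gridline: x 0.4762, y 1.0046 (then +1.0353 / +3.8637)
    (6,4) via x @ 0.4762
    (6,3) via y @ 1.0046
    (5,3) via x @ 1.5115
    (4,3) via x @ 2.5468  # hit
  → r_1 = 2.5468
beam 2: φ=0°, α=285°
  direction (0.2588, -0.9659); cell (7,4); t to first gridline: x 2.0864, y 0.2692 (then +3.8637 / +1.0353)
    (7,3) via y @ 0.2692
    (7,2) via y @ 1.3044
    (8,2) via x @ 2.0864  # hit
  → r_2 = 2.0864
beam 3: φ=90°, α=15°
  direction (0.9659, 0.2588); cell (7,4); t to first gridline: x 0.5590, y 2.8591 (then +1.0353 / +3.8637)
    (8,4) via x @ 0.5590  # hit
  → r_3 = 0.5590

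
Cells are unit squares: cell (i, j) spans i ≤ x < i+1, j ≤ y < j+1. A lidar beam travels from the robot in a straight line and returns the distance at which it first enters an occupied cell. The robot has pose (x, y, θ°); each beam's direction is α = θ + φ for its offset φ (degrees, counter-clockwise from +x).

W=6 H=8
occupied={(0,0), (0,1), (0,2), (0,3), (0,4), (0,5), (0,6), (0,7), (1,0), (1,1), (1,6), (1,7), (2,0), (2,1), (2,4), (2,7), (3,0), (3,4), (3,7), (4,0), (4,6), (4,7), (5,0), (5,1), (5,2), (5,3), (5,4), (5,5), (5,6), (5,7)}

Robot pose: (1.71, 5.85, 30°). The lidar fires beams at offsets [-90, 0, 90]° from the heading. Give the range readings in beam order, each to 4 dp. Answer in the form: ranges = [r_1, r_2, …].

beam 1: φ=-90°, α=300°
  dir = (cos 300°, sin 300°) = (0.5000, -0.8660); from cell (1,5)
  next x-line at t=0.5800, next y-line at t=0.9815; Δt_x=2.0000, Δt_y=1.1547
    x: enter (2,5) at t=0.5800
    y: enter (2,4) at t=0.9815 ← occupied
  → r_1 = 0.9815
beam 2: φ=0°, α=30°
  dir = (cos 30°, sin 30°) = (0.8660, 0.5000); from cell (1,5)
  next x-line at t=0.3349, next y-line at t=0.3000; Δt_x=1.1547, Δt_y=2.0000
    y: enter (1,6) at t=0.3000 ← occupied
  → r_2 = 0.3000
beam 3: φ=90°, α=120°
  dir = (cos 120°, sin 120°) = (-0.5000, 0.8660); from cell (1,5)
  next x-line at t=1.4200, next y-line at t=0.1732; Δt_x=2.0000, Δt_y=1.1547
    y: enter (1,6) at t=0.1732 ← occupied
  → r_3 = 0.1732

ranges = [0.9815, 0.3000, 0.1732]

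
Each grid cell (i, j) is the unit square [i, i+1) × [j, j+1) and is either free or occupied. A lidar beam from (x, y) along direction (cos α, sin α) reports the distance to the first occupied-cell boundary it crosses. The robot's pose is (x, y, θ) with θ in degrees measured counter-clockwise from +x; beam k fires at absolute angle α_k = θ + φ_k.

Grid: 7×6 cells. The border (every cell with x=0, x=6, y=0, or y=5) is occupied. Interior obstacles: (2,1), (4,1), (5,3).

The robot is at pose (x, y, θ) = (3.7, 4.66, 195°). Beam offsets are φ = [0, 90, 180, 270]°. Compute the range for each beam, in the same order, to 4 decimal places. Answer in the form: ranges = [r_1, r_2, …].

ranges = [2.7952, 2.7538, 1.3137, 0.3520]

beam 1: φ=0°, α=195°
  direction (-0.9659, -0.2588); cell (3,4); t to first gridline: x 0.7247, y 2.5500 (then +1.0353 / +3.8637)
    (2,4) via x @ 0.7247
    (1,4) via x @ 1.7600
    (1,3) via y @ 2.5500
    (0,3) via x @ 2.7952  # hit
  → r_1 = 2.7952
beam 2: φ=90°, α=285°
  direction (0.2588, -0.9659); cell (3,4); t to first gridline: x 1.1591, y 0.6833 (then +3.8637 / +1.0353)
    (3,3) via y @ 0.6833
    (4,3) via x @ 1.1591
    (4,2) via y @ 1.7186
    (4,1) via y @ 2.7538  # hit
  → r_2 = 2.7538
beam 3: φ=180°, α=15°
  direction (0.9659, 0.2588); cell (3,4); t to first gridline: x 0.3106, y 1.3137 (then +1.0353 / +3.8637)
    (4,4) via x @ 0.3106
    (4,5) via y @ 1.3137  # hit
  → r_3 = 1.3137
beam 4: φ=270°, α=105°
  direction (-0.2588, 0.9659); cell (3,4); t to first gridline: x 2.7046, y 0.3520 (then +3.8637 / +1.0353)
    (3,5) via y @ 0.3520  # hit
  → r_4 = 0.3520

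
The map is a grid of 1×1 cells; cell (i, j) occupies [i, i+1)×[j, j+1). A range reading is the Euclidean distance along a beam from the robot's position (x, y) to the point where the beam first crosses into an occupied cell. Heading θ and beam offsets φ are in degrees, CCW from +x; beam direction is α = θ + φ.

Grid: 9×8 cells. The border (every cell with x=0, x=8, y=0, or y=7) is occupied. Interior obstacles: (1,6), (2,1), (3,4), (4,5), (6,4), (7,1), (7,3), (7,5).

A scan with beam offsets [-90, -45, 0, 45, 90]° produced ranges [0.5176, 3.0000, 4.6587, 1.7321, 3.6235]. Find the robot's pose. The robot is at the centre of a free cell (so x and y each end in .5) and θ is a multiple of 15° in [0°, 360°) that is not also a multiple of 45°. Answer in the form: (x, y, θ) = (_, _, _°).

The pose lattice has 34·16 = 544 candidates. Test each by forward raycasting.
  (6.5, 2.5, 255°): beam 1 = 5.6940 ≠ 0.5176 ✗
  (3.5, 1.5, 150°): beam 1 = 6.3509 ≠ 0.5176 ✗
  (5.5, 3.5, 150°): beam 1 = 1.0000 ≠ 0.5176 ✗
  …
  (2.5, 2.5, 15°): r_1=0.5176, r_2=3.0000, r_3=4.6587, r_4=1.7321, r_5=3.6235 — all match ✓
Only this pose fits every beam.

(x, y, θ) = (2.5, 2.5, 15°)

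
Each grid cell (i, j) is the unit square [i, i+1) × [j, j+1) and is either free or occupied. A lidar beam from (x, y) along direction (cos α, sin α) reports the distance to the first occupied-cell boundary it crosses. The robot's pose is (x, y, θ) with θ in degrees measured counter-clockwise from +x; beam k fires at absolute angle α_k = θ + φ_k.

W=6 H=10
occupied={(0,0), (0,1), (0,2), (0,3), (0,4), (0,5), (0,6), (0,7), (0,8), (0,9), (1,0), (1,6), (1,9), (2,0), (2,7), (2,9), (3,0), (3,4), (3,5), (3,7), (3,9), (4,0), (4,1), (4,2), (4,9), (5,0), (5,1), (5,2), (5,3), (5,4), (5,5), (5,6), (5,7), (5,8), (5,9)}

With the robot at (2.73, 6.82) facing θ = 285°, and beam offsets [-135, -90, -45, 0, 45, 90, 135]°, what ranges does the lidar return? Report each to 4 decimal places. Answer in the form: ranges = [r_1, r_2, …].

beam 1: φ=-135°, α=150°
  dir = (cos 150°, sin 150°) = (-0.8660, 0.5000); from cell (2,6)
  next x-line at t=0.8429, next y-line at t=0.3600; Δt_x=1.1547, Δt_y=2.0000
    y: enter (2,7) at t=0.3600 ← occupied
  → r_1 = 0.3600
beam 2: φ=-90°, α=195°
  dir = (cos 195°, sin 195°) = (-0.9659, -0.2588); from cell (2,6)
  next x-line at t=0.7558, next y-line at t=3.1682; Δt_x=1.0353, Δt_y=3.8637
    x: enter (1,6) at t=0.7558 ← occupied
  → r_2 = 0.7558
beam 3: φ=-45°, α=240°
  dir = (cos 240°, sin 240°) = (-0.5000, -0.8660); from cell (2,6)
  next x-line at t=1.4600, next y-line at t=0.9469; Δt_x=2.0000, Δt_y=1.1547
    y: enter (2,5) at t=0.9469
    x: enter (1,5) at t=1.4600
    y: enter (1,4) at t=2.1016
    y: enter (1,3) at t=3.2563
    x: enter (0,3) at t=3.4600 ← occupied
  → r_3 = 3.4600
beam 4: φ=0°, α=285°
  dir = (cos 285°, sin 285°) = (0.2588, -0.9659); from cell (2,6)
  next x-line at t=1.0432, next y-line at t=0.8489; Δt_x=3.8637, Δt_y=1.0353
    y: enter (2,5) at t=0.8489
    x: enter (3,5) at t=1.0432 ← occupied
  → r_4 = 1.0432
beam 5: φ=45°, α=330°
  dir = (cos 330°, sin 330°) = (0.8660, -0.5000); from cell (2,6)
  next x-line at t=0.3118, next y-line at t=1.6400; Δt_x=1.1547, Δt_y=2.0000
    x: enter (3,6) at t=0.3118
    x: enter (4,6) at t=1.4665
    y: enter (4,5) at t=1.6400
    x: enter (5,5) at t=2.6212 ← occupied
  → r_5 = 2.6212
beam 6: φ=90°, α=15°
  dir = (cos 15°, sin 15°) = (0.9659, 0.2588); from cell (2,6)
  next x-line at t=0.2795, next y-line at t=0.6955; Δt_x=1.0353, Δt_y=3.8637
    x: enter (3,6) at t=0.2795
    y: enter (3,7) at t=0.6955 ← occupied
  → r_6 = 0.6955
beam 7: φ=135°, α=60°
  dir = (cos 60°, sin 60°) = (0.5000, 0.8660); from cell (2,6)
  next x-line at t=0.5400, next y-line at t=0.2078; Δt_x=2.0000, Δt_y=1.1547
    y: enter (2,7) at t=0.2078 ← occupied
  → r_7 = 0.2078

ranges = [0.3600, 0.7558, 3.4600, 1.0432, 2.6212, 0.6955, 0.2078]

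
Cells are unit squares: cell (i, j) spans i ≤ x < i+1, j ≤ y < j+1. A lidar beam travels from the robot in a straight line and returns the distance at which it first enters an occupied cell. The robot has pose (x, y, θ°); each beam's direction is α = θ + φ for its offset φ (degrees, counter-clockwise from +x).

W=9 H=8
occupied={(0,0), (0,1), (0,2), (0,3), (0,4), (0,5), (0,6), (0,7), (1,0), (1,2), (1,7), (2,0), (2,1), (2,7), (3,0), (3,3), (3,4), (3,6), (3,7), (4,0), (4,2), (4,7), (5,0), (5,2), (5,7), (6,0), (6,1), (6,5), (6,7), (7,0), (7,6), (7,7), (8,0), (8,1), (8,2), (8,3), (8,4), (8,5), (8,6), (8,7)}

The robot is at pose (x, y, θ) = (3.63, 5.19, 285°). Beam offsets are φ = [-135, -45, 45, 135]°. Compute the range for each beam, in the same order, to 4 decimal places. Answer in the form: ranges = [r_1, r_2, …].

beam 1: φ=-135°, α=150°
  d=(-0.8660,0.5000)  start (3,5)  tX=0.7275 tY=1.6200  stride 1/|dx|=1.1547 1/|dy|=2.0000
    cross x-line → (2,5), t=0.7275
    cross y-line → (2,6), t=1.6200
    cross x-line → (1,6), t=1.8822
    cross x-line → (0,6), t=3.0369 (wall)
  → r_1 = 3.0369
beam 2: φ=-45°, α=240°
  d=(-0.5000,-0.8660)  start (3,5)  tX=1.2600 tY=0.2194  stride 1/|dx|=2.0000 1/|dy|=1.1547
    cross y-line → (3,4), t=0.2194 (wall)
  → r_2 = 0.2194
beam 3: φ=45°, α=330°
  d=(0.8660,-0.5000)  start (3,5)  tX=0.4272 tY=0.3800  stride 1/|dx|=1.1547 1/|dy|=2.0000
    cross y-line → (3,4), t=0.3800 (wall)
  → r_3 = 0.3800
beam 4: φ=135°, α=60°
  d=(0.5000,0.8660)  start (3,5)  tX=0.7400 tY=0.9353  stride 1/|dx|=2.0000 1/|dy|=1.1547
    cross x-line → (4,5), t=0.7400
    cross y-line → (4,6), t=0.9353
    cross y-line → (4,7), t=2.0900 (wall)
  → r_4 = 2.0900

ranges = [3.0369, 0.2194, 0.3800, 2.0900]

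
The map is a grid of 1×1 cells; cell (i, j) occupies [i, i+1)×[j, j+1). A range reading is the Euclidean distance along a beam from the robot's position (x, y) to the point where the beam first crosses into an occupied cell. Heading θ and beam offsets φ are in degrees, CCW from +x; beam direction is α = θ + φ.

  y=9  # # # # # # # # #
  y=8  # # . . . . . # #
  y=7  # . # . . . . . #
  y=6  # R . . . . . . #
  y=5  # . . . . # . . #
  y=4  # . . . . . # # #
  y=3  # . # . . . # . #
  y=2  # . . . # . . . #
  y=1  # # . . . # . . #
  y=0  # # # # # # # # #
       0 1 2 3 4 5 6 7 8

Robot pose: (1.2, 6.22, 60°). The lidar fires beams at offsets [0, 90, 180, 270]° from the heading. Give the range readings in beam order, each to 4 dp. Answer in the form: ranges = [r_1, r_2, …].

ranges = [1.6000, 0.2309, 0.4000, 5.5426]

beam 1: φ=0°, α=60°
  direction (0.5000, 0.8660); cell (1,6); t to first gridline: x 1.6000, y 0.9007 (then +2.0000 / +1.1547)
    (1,7) via y @ 0.9007
    (2,7) via x @ 1.6000  # hit
  → r_1 = 1.6000
beam 2: φ=90°, α=150°
  direction (-0.8660, 0.5000); cell (1,6); t to first gridline: x 0.2309, y 1.5600 (then +1.1547 / +2.0000)
    (0,6) via x @ 0.2309  # hit
  → r_2 = 0.2309
beam 3: φ=180°, α=240°
  direction (-0.5000, -0.8660); cell (1,6); t to first gridline: x 0.4000, y 0.2540 (then +2.0000 / +1.1547)
    (1,5) via y @ 0.2540
    (0,5) via x @ 0.4000  # hit
  → r_3 = 0.4000
beam 4: φ=270°, α=330°
  direction (0.8660, -0.5000); cell (1,6); t to first gridline: x 0.9238, y 0.4400 (then +1.1547 / +2.0000)
    (1,5) via y @ 0.4400
    (2,5) via x @ 0.9238
    (3,5) via x @ 2.0785
    (3,4) via y @ 2.4400
    (4,4) via x @ 3.2332
    (5,4) via x @ 4.3879
    (5,3) via y @ 4.4400
    (6,3) via x @ 5.5426  # hit
  → r_4 = 5.5426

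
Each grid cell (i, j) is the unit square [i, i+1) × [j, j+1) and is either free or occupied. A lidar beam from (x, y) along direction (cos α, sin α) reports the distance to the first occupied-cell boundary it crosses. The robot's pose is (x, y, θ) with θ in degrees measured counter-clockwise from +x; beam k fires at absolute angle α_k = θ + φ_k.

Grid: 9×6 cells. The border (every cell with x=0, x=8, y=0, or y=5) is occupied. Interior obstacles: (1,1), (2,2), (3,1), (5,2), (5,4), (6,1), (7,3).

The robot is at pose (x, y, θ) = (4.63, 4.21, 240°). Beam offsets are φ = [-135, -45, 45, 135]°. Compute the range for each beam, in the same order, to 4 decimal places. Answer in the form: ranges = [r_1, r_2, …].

beam 1: φ=-135°, α=105°
  dir = (cos 105°, sin 105°) = (-0.2588, 0.9659); from cell (4,4)
  next x-line at t=2.4341, next y-line at t=0.8179; Δt_x=3.8637, Δt_y=1.0353
    y: enter (4,5) at t=0.8179 ← occupied
  → r_1 = 0.8179
beam 2: φ=-45°, α=195°
  dir = (cos 195°, sin 195°) = (-0.9659, -0.2588); from cell (4,4)
  next x-line at t=0.6522, next y-line at t=0.8114; Δt_x=1.0353, Δt_y=3.8637
    x: enter (3,4) at t=0.6522
    y: enter (3,3) at t=0.8114
    x: enter (2,3) at t=1.6875
    x: enter (1,3) at t=2.7228
    x: enter (0,3) at t=3.7581 ← occupied
  → r_2 = 3.7581
beam 3: φ=45°, α=285°
  dir = (cos 285°, sin 285°) = (0.2588, -0.9659); from cell (4,4)
  next x-line at t=1.4296, next y-line at t=0.2174; Δt_x=3.8637, Δt_y=1.0353
    y: enter (4,3) at t=0.2174
    y: enter (4,2) at t=1.2527
    x: enter (5,2) at t=1.4296 ← occupied
  → r_3 = 1.4296
beam 4: φ=135°, α=15°
  dir = (cos 15°, sin 15°) = (0.9659, 0.2588); from cell (4,4)
  next x-line at t=0.3831, next y-line at t=3.0523; Δt_x=1.0353, Δt_y=3.8637
    x: enter (5,4) at t=0.3831 ← occupied
  → r_4 = 0.3831

ranges = [0.8179, 3.7581, 1.4296, 0.3831]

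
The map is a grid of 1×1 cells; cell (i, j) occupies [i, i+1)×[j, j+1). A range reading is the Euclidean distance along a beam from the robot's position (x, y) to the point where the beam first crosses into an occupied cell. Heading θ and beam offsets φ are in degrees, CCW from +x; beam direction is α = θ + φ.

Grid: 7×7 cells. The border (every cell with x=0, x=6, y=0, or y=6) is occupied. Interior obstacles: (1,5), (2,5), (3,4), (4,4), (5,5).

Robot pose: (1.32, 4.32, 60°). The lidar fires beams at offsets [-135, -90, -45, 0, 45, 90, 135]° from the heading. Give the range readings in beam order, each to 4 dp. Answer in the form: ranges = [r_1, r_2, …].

ranges = [3.4371, 5.4040, 1.7393, 0.7852, 0.7040, 0.3695, 0.3313]

beam 1: φ=-135°, α=285°
  dir = (cos 285°, sin 285°) = (0.2588, -0.9659); from cell (1,4)
  next x-line at t=2.6273, next y-line at t=0.3313; Δt_x=3.8637, Δt_y=1.0353
    y: enter (1,3) at t=0.3313
    y: enter (1,2) at t=1.3666
    y: enter (1,1) at t=2.4018
    x: enter (2,1) at t=2.6273
    y: enter (2,0) at t=3.4371 ← occupied
  → r_1 = 3.4371
beam 2: φ=-90°, α=330°
  dir = (cos 330°, sin 330°) = (0.8660, -0.5000); from cell (1,4)
  next x-line at t=0.7852, next y-line at t=0.6400; Δt_x=1.1547, Δt_y=2.0000
    y: enter (1,3) at t=0.6400
    x: enter (2,3) at t=0.7852
    x: enter (3,3) at t=1.9399
    y: enter (3,2) at t=2.6400
    x: enter (4,2) at t=3.0946
    x: enter (5,2) at t=4.2493
    y: enter (5,1) at t=4.6400
    x: enter (6,1) at t=5.4040 ← occupied
  → r_2 = 5.4040
beam 3: φ=-45°, α=15°
  dir = (cos 15°, sin 15°) = (0.9659, 0.2588); from cell (1,4)
  next x-line at t=0.7040, next y-line at t=2.6273; Δt_x=1.0353, Δt_y=3.8637
    x: enter (2,4) at t=0.7040
    x: enter (3,4) at t=1.7393 ← occupied
  → r_3 = 1.7393
beam 4: φ=0°, α=60°
  dir = (cos 60°, sin 60°) = (0.5000, 0.8660); from cell (1,4)
  next x-line at t=1.3600, next y-line at t=0.7852; Δt_x=2.0000, Δt_y=1.1547
    y: enter (1,5) at t=0.7852 ← occupied
  → r_4 = 0.7852
beam 5: φ=45°, α=105°
  dir = (cos 105°, sin 105°) = (-0.2588, 0.9659); from cell (1,4)
  next x-line at t=1.2364, next y-line at t=0.7040; Δt_x=3.8637, Δt_y=1.0353
    y: enter (1,5) at t=0.7040 ← occupied
  → r_5 = 0.7040
beam 6: φ=90°, α=150°
  dir = (cos 150°, sin 150°) = (-0.8660, 0.5000); from cell (1,4)
  next x-line at t=0.3695, next y-line at t=1.3600; Δt_x=1.1547, Δt_y=2.0000
    x: enter (0,4) at t=0.3695 ← occupied
  → r_6 = 0.3695
beam 7: φ=135°, α=195°
  dir = (cos 195°, sin 195°) = (-0.9659, -0.2588); from cell (1,4)
  next x-line at t=0.3313, next y-line at t=1.2364; Δt_x=1.0353, Δt_y=3.8637
    x: enter (0,4) at t=0.3313 ← occupied
  → r_7 = 0.3313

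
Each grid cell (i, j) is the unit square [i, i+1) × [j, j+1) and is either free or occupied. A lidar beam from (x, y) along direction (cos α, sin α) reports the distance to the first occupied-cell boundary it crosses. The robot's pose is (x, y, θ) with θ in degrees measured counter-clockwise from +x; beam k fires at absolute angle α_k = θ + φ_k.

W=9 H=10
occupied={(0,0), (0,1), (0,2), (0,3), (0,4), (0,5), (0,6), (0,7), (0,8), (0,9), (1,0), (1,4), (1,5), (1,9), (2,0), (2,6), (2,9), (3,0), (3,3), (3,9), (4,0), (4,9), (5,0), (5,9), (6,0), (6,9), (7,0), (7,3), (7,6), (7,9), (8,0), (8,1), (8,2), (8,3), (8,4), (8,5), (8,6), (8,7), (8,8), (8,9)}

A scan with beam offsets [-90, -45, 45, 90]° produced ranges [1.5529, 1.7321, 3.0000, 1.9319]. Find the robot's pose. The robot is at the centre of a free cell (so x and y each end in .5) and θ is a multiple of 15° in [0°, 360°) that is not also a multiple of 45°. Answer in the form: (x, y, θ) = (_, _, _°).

Candidates: 50 free-cell centres × 16 headings = 800 poses. Raycast each; keep the one whose scan matches to 4 dp.
  (1.5, 8.5, 105°): beam 1 = 1.9319 ≠ 1.5529 ✗
  (3.5, 1.5, 105°): beam 1 = 4.6587 ≠ 1.5529 ✗
  (4.5, 6.5, 150°): beam 1 = 2.8868 ≠ 1.5529 ✗
  …
  (6.5, 1.5, 105°): r_1=1.5529, r_2=1.7321, r_3=3.0000, r_4=1.9319 — all match ✓
Only this pose fits every beam.

(x, y, θ) = (6.5, 1.5, 105°)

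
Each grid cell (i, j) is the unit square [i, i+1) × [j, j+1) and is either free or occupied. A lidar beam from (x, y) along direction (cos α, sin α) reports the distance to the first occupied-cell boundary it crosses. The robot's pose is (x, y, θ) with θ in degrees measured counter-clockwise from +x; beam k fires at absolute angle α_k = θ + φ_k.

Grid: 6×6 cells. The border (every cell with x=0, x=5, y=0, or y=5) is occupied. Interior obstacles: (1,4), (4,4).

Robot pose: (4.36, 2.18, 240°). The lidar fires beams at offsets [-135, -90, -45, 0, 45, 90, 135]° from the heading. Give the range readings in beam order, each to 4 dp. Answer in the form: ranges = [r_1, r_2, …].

ranges = [2.9195, 3.6400, 3.4785, 1.3625, 1.2216, 0.7390, 0.6626]

beam 1: φ=-135°, α=105°
  dir = (cos 105°, sin 105°) = (-0.2588, 0.9659); from cell (4,2)
  next x-line at t=1.3909, next y-line at t=0.8489; Δt_x=3.8637, Δt_y=1.0353
    y: enter (4,3) at t=0.8489
    x: enter (3,3) at t=1.3909
    y: enter (3,4) at t=1.8842
    y: enter (3,5) at t=2.9195 ← occupied
  → r_1 = 2.9195
beam 2: φ=-90°, α=150°
  dir = (cos 150°, sin 150°) = (-0.8660, 0.5000); from cell (4,2)
  next x-line at t=0.4157, next y-line at t=1.6400; Δt_x=1.1547, Δt_y=2.0000
    x: enter (3,2) at t=0.4157
    x: enter (2,2) at t=1.5704
    y: enter (2,3) at t=1.6400
    x: enter (1,3) at t=2.7251
    y: enter (1,4) at t=3.6400 ← occupied
  → r_2 = 3.6400
beam 3: φ=-45°, α=195°
  dir = (cos 195°, sin 195°) = (-0.9659, -0.2588); from cell (4,2)
  next x-line at t=0.3727, next y-line at t=0.6955; Δt_x=1.0353, Δt_y=3.8637
    x: enter (3,2) at t=0.3727
    y: enter (3,1) at t=0.6955
    x: enter (2,1) at t=1.4080
    x: enter (1,1) at t=2.4433
    x: enter (0,1) at t=3.4785 ← occupied
  → r_3 = 3.4785
beam 4: φ=0°, α=240°
  dir = (cos 240°, sin 240°) = (-0.5000, -0.8660); from cell (4,2)
  next x-line at t=0.7200, next y-line at t=0.2078; Δt_x=2.0000, Δt_y=1.1547
    y: enter (4,1) at t=0.2078
    x: enter (3,1) at t=0.7200
    y: enter (3,0) at t=1.3625 ← occupied
  → r_4 = 1.3625
beam 5: φ=45°, α=285°
  dir = (cos 285°, sin 285°) = (0.2588, -0.9659); from cell (4,2)
  next x-line at t=2.4728, next y-line at t=0.1863; Δt_x=3.8637, Δt_y=1.0353
    y: enter (4,1) at t=0.1863
    y: enter (4,0) at t=1.2216 ← occupied
  → r_5 = 1.2216
beam 6: φ=90°, α=330°
  dir = (cos 330°, sin 330°) = (0.8660, -0.5000); from cell (4,2)
  next x-line at t=0.7390, next y-line at t=0.3600; Δt_x=1.1547, Δt_y=2.0000
    y: enter (4,1) at t=0.3600
    x: enter (5,1) at t=0.7390 ← occupied
  → r_6 = 0.7390
beam 7: φ=135°, α=15°
  dir = (cos 15°, sin 15°) = (0.9659, 0.2588); from cell (4,2)
  next x-line at t=0.6626, next y-line at t=3.1682; Δt_x=1.0353, Δt_y=3.8637
    x: enter (5,2) at t=0.6626 ← occupied
  → r_7 = 0.6626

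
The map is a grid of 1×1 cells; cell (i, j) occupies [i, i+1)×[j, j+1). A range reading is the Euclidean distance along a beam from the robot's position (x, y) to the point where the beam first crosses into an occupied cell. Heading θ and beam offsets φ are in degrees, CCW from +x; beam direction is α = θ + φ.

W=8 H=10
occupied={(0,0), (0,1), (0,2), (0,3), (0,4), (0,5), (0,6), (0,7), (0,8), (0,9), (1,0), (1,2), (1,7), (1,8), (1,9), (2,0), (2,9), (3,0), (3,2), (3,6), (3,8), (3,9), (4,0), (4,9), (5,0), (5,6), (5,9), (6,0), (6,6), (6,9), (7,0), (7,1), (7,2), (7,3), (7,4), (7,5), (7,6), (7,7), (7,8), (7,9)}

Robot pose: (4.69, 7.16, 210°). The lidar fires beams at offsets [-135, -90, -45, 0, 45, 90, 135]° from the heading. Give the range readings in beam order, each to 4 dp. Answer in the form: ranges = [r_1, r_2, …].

beam 1: φ=-135°, α=75°
  cosα=0.2588 sinα=0.9659 | (4,7) | tMaxX 1.1977 tMaxY 0.8696 | tΔX 3.8637 tΔY 1.0353
    t=0.8696 [y] (4,8)
    t=1.1977 [x] (5,8)
    t=1.9049 [y] (5,9) — stop
  → r_1 = 1.9049
beam 2: φ=-90°, α=120°
  cosα=-0.5000 sinα=0.8660 | (4,7) | tMaxX 1.3800 tMaxY 0.9699 | tΔX 2.0000 tΔY 1.1547
    t=0.9699 [y] (4,8)
    t=1.3800 [x] (3,8) — stop
  → r_2 = 1.3800
beam 3: φ=-45°, α=165°
  cosα=-0.9659 sinα=0.2588 | (4,7) | tMaxX 0.7143 tMaxY 3.2455 | tΔX 1.0353 tΔY 3.8637
    t=0.7143 [x] (3,7)
    t=1.7496 [x] (2,7)
    t=2.7849 [x] (1,7) — stop
  → r_3 = 2.7849
beam 4: φ=0°, α=210°
  cosα=-0.8660 sinα=-0.5000 | (4,7) | tMaxX 0.7967 tMaxY 0.3200 | tΔX 1.1547 tΔY 2.0000
    t=0.3200 [y] (4,6)
    t=0.7967 [x] (3,6) — stop
  → r_4 = 0.7967
beam 5: φ=45°, α=255°
  cosα=-0.2588 sinα=-0.9659 | (4,7) | tMaxX 2.6660 tMaxY 0.1656 | tΔX 3.8637 tΔY 1.0353
    t=0.1656 [y] (4,6)
    t=1.2009 [y] (4,5)
    t=2.2362 [y] (4,4)
    t=2.6660 [x] (3,4)
    t=3.2715 [y] (3,3)
    t=4.3067 [y] (3,2) — stop
  → r_5 = 4.3067
beam 6: φ=90°, α=300°
  cosα=0.5000 sinα=-0.8660 | (4,7) | tMaxX 0.6200 tMaxY 0.1848 | tΔX 2.0000 tΔY 1.1547
    t=0.1848 [y] (4,6)
    t=0.6200 [x] (5,6) — stop
  → r_6 = 0.6200
beam 7: φ=135°, α=345°
  cosα=0.9659 sinα=-0.2588 | (4,7) | tMaxX 0.3209 tMaxY 0.6182 | tΔX 1.0353 tΔY 3.8637
    t=0.3209 [x] (5,7)
    t=0.6182 [y] (5,6) — stop
  → r_7 = 0.6182

ranges = [1.9049, 1.3800, 2.7849, 0.7967, 4.3067, 0.6200, 0.6182]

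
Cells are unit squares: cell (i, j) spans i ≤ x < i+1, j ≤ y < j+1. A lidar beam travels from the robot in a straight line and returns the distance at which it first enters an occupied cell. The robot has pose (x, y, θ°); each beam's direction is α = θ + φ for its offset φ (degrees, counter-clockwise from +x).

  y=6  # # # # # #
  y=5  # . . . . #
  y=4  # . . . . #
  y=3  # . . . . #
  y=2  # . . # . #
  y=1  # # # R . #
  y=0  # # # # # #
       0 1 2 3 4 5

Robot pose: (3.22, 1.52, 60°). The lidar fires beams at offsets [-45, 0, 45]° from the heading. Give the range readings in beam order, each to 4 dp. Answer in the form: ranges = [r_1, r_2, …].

beam 1: φ=-45°, α=15°
  d=(0.9659,0.2588)  start (3,1)  tX=0.8075 tY=1.8546  stride 1/|dx|=1.0353 1/|dy|=3.8637
    cross x-line → (4,1), t=0.8075
    cross x-line → (5,1), t=1.8428 (wall)
  → r_1 = 1.8428
beam 2: φ=0°, α=60°
  d=(0.5000,0.8660)  start (3,1)  tX=1.5600 tY=0.5543  stride 1/|dx|=2.0000 1/|dy|=1.1547
    cross y-line → (3,2), t=0.5543 (wall)
  → r_2 = 0.5543
beam 3: φ=45°, α=105°
  d=(-0.2588,0.9659)  start (3,1)  tX=0.8500 tY=0.4969  stride 1/|dx|=3.8637 1/|dy|=1.0353
    cross y-line → (3,2), t=0.4969 (wall)
  → r_3 = 0.4969

ranges = [1.8428, 0.5543, 0.4969]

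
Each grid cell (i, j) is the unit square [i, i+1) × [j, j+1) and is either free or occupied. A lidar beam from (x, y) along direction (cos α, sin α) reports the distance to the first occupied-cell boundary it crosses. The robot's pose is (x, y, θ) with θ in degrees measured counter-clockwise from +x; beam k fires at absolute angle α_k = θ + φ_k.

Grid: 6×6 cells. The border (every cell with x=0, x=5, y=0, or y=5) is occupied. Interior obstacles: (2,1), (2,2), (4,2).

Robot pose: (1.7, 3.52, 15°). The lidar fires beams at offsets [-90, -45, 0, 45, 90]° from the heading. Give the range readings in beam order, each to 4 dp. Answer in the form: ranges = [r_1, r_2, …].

beam 1: φ=-90°, α=285°
  direction (0.2588, -0.9659); cell (1,3); t to first gridline: x 1.1591, y 0.5383 (then +3.8637 / +1.0353)
    (1,2) via y @ 0.5383
    (2,2) via x @ 1.1591  # hit
  → r_1 = 1.1591
beam 2: φ=-45°, α=330°
  direction (0.8660, -0.5000); cell (1,3); t to first gridline: x 0.3464, y 1.0400 (then +1.1547 / +2.0000)
    (2,3) via x @ 0.3464
    (2,2) via y @ 1.0400  # hit
  → r_2 = 1.0400
beam 3: φ=0°, α=15°
  direction (0.9659, 0.2588); cell (1,3); t to first gridline: x 0.3106, y 1.8546 (then +1.0353 / +3.8637)
    (2,3) via x @ 0.3106
    (3,3) via x @ 1.3459
    (3,4) via y @ 1.8546
    (4,4) via x @ 2.3811
    (5,4) via x @ 3.4164  # hit
  → r_3 = 3.4164
beam 4: φ=45°, α=60°
  direction (0.5000, 0.8660); cell (1,3); t to first gridline: x 0.6000, y 0.5543 (then +2.0000 / +1.1547)
    (1,4) via y @ 0.5543
    (2,4) via x @ 0.6000
    (2,5) via y @ 1.7090  # hit
  → r_4 = 1.7090
beam 5: φ=90°, α=105°
  direction (-0.2588, 0.9659); cell (1,3); t to first gridline: x 2.7046, y 0.4969 (then +3.8637 / +1.0353)
    (1,4) via y @ 0.4969
    (1,5) via y @ 1.5322  # hit
  → r_5 = 1.5322

ranges = [1.1591, 1.0400, 3.4164, 1.7090, 1.5322]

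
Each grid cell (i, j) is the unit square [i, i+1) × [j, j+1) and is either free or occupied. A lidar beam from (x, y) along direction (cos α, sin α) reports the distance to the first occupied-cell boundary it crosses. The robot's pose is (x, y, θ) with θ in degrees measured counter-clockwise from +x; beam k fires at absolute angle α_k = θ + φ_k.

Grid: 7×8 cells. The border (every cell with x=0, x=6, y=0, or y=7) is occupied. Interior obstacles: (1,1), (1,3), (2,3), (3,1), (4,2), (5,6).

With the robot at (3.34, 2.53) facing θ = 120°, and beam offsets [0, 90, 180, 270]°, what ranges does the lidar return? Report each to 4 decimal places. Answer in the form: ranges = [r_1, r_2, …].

ranges = [0.6800, 1.5473, 0.6120, 0.7621]

beam 1: φ=0°, α=120°
  dir = (cos 120°, sin 120°) = (-0.5000, 0.8660); from cell (3,2)
  next x-line at t=0.6800, next y-line at t=0.5427; Δt_x=2.0000, Δt_y=1.1547
    y: enter (3,3) at t=0.5427
    x: enter (2,3) at t=0.6800 ← occupied
  → r_1 = 0.6800
beam 2: φ=90°, α=210°
  dir = (cos 210°, sin 210°) = (-0.8660, -0.5000); from cell (3,2)
  next x-line at t=0.3926, next y-line at t=1.0600; Δt_x=1.1547, Δt_y=2.0000
    x: enter (2,2) at t=0.3926
    y: enter (2,1) at t=1.0600
    x: enter (1,1) at t=1.5473 ← occupied
  → r_2 = 1.5473
beam 3: φ=180°, α=300°
  dir = (cos 300°, sin 300°) = (0.5000, -0.8660); from cell (3,2)
  next x-line at t=1.3200, next y-line at t=0.6120; Δt_x=2.0000, Δt_y=1.1547
    y: enter (3,1) at t=0.6120 ← occupied
  → r_3 = 0.6120
beam 4: φ=270°, α=30°
  dir = (cos 30°, sin 30°) = (0.8660, 0.5000); from cell (3,2)
  next x-line at t=0.7621, next y-line at t=0.9400; Δt_x=1.1547, Δt_y=2.0000
    x: enter (4,2) at t=0.7621 ← occupied
  → r_4 = 0.7621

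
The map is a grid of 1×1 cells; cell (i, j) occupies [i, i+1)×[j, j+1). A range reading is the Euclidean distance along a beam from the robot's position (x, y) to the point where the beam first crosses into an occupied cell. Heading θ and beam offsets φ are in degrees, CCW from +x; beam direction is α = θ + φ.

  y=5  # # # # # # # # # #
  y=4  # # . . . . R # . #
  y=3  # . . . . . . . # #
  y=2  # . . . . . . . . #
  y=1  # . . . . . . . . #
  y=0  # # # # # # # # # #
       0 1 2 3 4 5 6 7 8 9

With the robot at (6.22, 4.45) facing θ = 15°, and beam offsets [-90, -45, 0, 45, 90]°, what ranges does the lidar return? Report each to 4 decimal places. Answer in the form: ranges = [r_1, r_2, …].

ranges = [3.5717, 2.0554, 0.8075, 0.6351, 0.5694]

beam 1: φ=-90°, α=285°
  d=(0.2588,-0.9659)  start (6,4)  tX=3.0137 tY=0.4659  stride 1/|dx|=3.8637 1/|dy|=1.0353
    cross y-line → (6,3), t=0.4659
    cross y-line → (6,2), t=1.5012
    cross y-line → (6,1), t=2.5364
    cross x-line → (7,1), t=3.0137
    cross y-line → (7,0), t=3.5717 (wall)
  → r_1 = 3.5717
beam 2: φ=-45°, α=330°
  d=(0.8660,-0.5000)  start (6,4)  tX=0.9007 tY=0.9000  stride 1/|dx|=1.1547 1/|dy|=2.0000
    cross y-line → (6,3), t=0.9000
    cross x-line → (7,3), t=0.9007
    cross x-line → (8,3), t=2.0554 (wall)
  → r_2 = 2.0554
beam 3: φ=0°, α=15°
  d=(0.9659,0.2588)  start (6,4)  tX=0.8075 tY=2.1250  stride 1/|dx|=1.0353 1/|dy|=3.8637
    cross x-line → (7,4), t=0.8075 (wall)
  → r_3 = 0.8075
beam 4: φ=45°, α=60°
  d=(0.5000,0.8660)  start (6,4)  tX=1.5600 tY=0.6351  stride 1/|dx|=2.0000 1/|dy|=1.1547
    cross y-line → (6,5), t=0.6351 (wall)
  → r_4 = 0.6351
beam 5: φ=90°, α=105°
  d=(-0.2588,0.9659)  start (6,4)  tX=0.8500 tY=0.5694  stride 1/|dx|=3.8637 1/|dy|=1.0353
    cross y-line → (6,5), t=0.5694 (wall)
  → r_5 = 0.5694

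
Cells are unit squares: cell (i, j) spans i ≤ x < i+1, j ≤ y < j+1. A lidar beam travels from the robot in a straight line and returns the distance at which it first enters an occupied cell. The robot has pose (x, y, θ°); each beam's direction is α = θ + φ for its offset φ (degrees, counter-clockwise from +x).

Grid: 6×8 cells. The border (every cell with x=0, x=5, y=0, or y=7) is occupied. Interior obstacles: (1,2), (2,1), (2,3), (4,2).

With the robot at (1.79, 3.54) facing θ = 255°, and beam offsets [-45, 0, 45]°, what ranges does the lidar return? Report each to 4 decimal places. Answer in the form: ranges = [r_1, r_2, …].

ranges = [0.9122, 0.5590, 0.4200]

beam 1: φ=-45°, α=210°
  cosα=-0.8660 sinα=-0.5000 | (1,3) | tMaxX 0.9122 tMaxY 1.0800 | tΔX 1.1547 tΔY 2.0000
    t=0.9122 [x] (0,3) — stop
  → r_1 = 0.9122
beam 2: φ=0°, α=255°
  cosα=-0.2588 sinα=-0.9659 | (1,3) | tMaxX 3.0523 tMaxY 0.5590 | tΔX 3.8637 tΔY 1.0353
    t=0.5590 [y] (1,2) — stop
  → r_2 = 0.5590
beam 3: φ=45°, α=300°
  cosα=0.5000 sinα=-0.8660 | (1,3) | tMaxX 0.4200 tMaxY 0.6235 | tΔX 2.0000 tΔY 1.1547
    t=0.4200 [x] (2,3) — stop
  → r_3 = 0.4200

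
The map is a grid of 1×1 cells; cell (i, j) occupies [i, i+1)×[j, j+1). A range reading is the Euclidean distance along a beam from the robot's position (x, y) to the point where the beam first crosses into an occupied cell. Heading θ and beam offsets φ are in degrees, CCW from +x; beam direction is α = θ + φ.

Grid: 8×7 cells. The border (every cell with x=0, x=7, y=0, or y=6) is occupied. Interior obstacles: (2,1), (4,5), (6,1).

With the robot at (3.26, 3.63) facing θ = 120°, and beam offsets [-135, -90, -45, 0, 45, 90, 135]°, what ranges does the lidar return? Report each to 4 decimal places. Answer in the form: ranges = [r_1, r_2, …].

beam 1: φ=-135°, α=345°
  d=(0.9659,-0.2588)  start (3,3)  tX=0.7661 tY=2.4341  stride 1/|dx|=1.0353 1/|dy|=3.8637
    cross x-line → (4,3), t=0.7661
    cross x-line → (5,3), t=1.8014
    cross y-line → (5,2), t=2.4341
    cross x-line → (6,2), t=2.8367
    cross x-line → (7,2), t=3.8719 (wall)
  → r_1 = 3.8719
beam 2: φ=-90°, α=30°
  d=(0.8660,0.5000)  start (3,3)  tX=0.8545 tY=0.7400  stride 1/|dx|=1.1547 1/|dy|=2.0000
    cross y-line → (3,4), t=0.7400
    cross x-line → (4,4), t=0.8545
    cross x-line → (5,4), t=2.0092
    cross y-line → (5,5), t=2.7400
    cross x-line → (6,5), t=3.1639
    cross x-line → (7,5), t=4.3186 (wall)
  → r_2 = 4.3186
beam 3: φ=-45°, α=75°
  d=(0.2588,0.9659)  start (3,3)  tX=2.8591 tY=0.3831  stride 1/|dx|=3.8637 1/|dy|=1.0353
    cross y-line → (3,4), t=0.3831
    cross y-line → (3,5), t=1.4183
    cross y-line → (3,6), t=2.4536 (wall)
  → r_3 = 2.4536
beam 4: φ=0°, α=120°
  d=(-0.5000,0.8660)  start (3,3)  tX=0.5200 tY=0.4272  stride 1/|dx|=2.0000 1/|dy|=1.1547
    cross y-line → (3,4), t=0.4272
    cross x-line → (2,4), t=0.5200
    cross y-line → (2,5), t=1.5819
    cross x-line → (1,5), t=2.5200
    cross y-line → (1,6), t=2.7366 (wall)
  → r_4 = 2.7366
beam 5: φ=45°, α=165°
  d=(-0.9659,0.2588)  start (3,3)  tX=0.2692 tY=1.4296  stride 1/|dx|=1.0353 1/|dy|=3.8637
    cross x-line → (2,3), t=0.2692
    cross x-line → (1,3), t=1.3044
    cross y-line → (1,4), t=1.4296
    cross x-line → (0,4), t=2.3397 (wall)
  → r_5 = 2.3397
beam 6: φ=90°, α=210°
  d=(-0.8660,-0.5000)  start (3,3)  tX=0.3002 tY=1.2600  stride 1/|dx|=1.1547 1/|dy|=2.0000
    cross x-line → (2,3), t=0.3002
    cross y-line → (2,2), t=1.2600
    cross x-line → (1,2), t=1.4549
    cross x-line → (0,2), t=2.6096 (wall)
  → r_6 = 2.6096
beam 7: φ=135°, α=255°
  d=(-0.2588,-0.9659)  start (3,3)  tX=1.0046 tY=0.6522  stride 1/|dx|=3.8637 1/|dy|=1.0353
    cross y-line → (3,2), t=0.6522
    cross x-line → (2,2), t=1.0046
    cross y-line → (2,1), t=1.6875 (wall)
  → r_7 = 1.6875

ranges = [3.8719, 4.3186, 2.4536, 2.7366, 2.3397, 2.6096, 1.6875]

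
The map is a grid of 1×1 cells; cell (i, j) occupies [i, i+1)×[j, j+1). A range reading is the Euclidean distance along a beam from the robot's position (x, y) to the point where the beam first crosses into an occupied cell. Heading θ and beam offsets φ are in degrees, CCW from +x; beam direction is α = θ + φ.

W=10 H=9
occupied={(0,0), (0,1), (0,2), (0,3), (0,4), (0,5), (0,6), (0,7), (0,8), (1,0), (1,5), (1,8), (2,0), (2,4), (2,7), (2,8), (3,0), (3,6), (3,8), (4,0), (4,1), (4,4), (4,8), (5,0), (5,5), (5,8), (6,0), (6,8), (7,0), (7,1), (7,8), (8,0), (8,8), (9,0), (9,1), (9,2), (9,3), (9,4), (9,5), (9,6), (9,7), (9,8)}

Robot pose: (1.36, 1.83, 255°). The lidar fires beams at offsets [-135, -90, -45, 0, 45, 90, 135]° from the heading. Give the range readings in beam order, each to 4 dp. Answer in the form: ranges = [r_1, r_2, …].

ranges = [0.7200, 0.3727, 0.4157, 0.8593, 0.9584, 2.7331, 8.8219]

beam 1: φ=-135°, α=120°
  dir = (cos 120°, sin 120°) = (-0.5000, 0.8660); from cell (1,1)
  next x-line at t=0.7200, next y-line at t=0.1963; Δt_x=2.0000, Δt_y=1.1547
    y: enter (1,2) at t=0.1963
    x: enter (0,2) at t=0.7200 ← occupied
  → r_1 = 0.7200
beam 2: φ=-90°, α=165°
  dir = (cos 165°, sin 165°) = (-0.9659, 0.2588); from cell (1,1)
  next x-line at t=0.3727, next y-line at t=0.6568; Δt_x=1.0353, Δt_y=3.8637
    x: enter (0,1) at t=0.3727 ← occupied
  → r_2 = 0.3727
beam 3: φ=-45°, α=210°
  dir = (cos 210°, sin 210°) = (-0.8660, -0.5000); from cell (1,1)
  next x-line at t=0.4157, next y-line at t=1.6600; Δt_x=1.1547, Δt_y=2.0000
    x: enter (0,1) at t=0.4157 ← occupied
  → r_3 = 0.4157
beam 4: φ=0°, α=255°
  dir = (cos 255°, sin 255°) = (-0.2588, -0.9659); from cell (1,1)
  next x-line at t=1.3909, next y-line at t=0.8593; Δt_x=3.8637, Δt_y=1.0353
    y: enter (1,0) at t=0.8593 ← occupied
  → r_4 = 0.8593
beam 5: φ=45°, α=300°
  dir = (cos 300°, sin 300°) = (0.5000, -0.8660); from cell (1,1)
  next x-line at t=1.2800, next y-line at t=0.9584; Δt_x=2.0000, Δt_y=1.1547
    y: enter (1,0) at t=0.9584 ← occupied
  → r_5 = 0.9584
beam 6: φ=90°, α=345°
  dir = (cos 345°, sin 345°) = (0.9659, -0.2588); from cell (1,1)
  next x-line at t=0.6626, next y-line at t=3.2069; Δt_x=1.0353, Δt_y=3.8637
    x: enter (2,1) at t=0.6626
    x: enter (3,1) at t=1.6979
    x: enter (4,1) at t=2.7331 ← occupied
  → r_6 = 2.7331
beam 7: φ=135°, α=30°
  dir = (cos 30°, sin 30°) = (0.8660, 0.5000); from cell (1,1)
  next x-line at t=0.7390, next y-line at t=0.3400; Δt_x=1.1547, Δt_y=2.0000
    y: enter (1,2) at t=0.3400
    x: enter (2,2) at t=0.7390
    x: enter (3,2) at t=1.8937
    y: enter (3,3) at t=2.3400
    x: enter (4,3) at t=3.0484
    x: enter (5,3) at t=4.2031
    y: enter (5,4) at t=4.3400
    x: enter (6,4) at t=5.3578
    y: enter (6,5) at t=6.3400
    x: enter (7,5) at t=6.5125
    x: enter (8,5) at t=7.6672
    y: enter (8,6) at t=8.3400
    x: enter (9,6) at t=8.8219 ← occupied
  → r_7 = 8.8219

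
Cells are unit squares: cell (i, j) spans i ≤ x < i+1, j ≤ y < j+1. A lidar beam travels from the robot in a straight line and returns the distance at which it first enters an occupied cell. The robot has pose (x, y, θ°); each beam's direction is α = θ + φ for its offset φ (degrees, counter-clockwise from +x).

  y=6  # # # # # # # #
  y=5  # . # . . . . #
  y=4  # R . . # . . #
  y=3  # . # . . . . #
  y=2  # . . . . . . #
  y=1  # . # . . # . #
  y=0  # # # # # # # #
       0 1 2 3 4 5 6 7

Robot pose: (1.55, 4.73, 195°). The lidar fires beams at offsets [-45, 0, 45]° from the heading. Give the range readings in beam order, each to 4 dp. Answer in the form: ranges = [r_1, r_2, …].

ranges = [0.6351, 0.5694, 1.1000]

beam 1: φ=-45°, α=150°
  cosα=-0.8660 sinα=0.5000 | (1,4) | tMaxX 0.6351 tMaxY 0.5400 | tΔX 1.1547 tΔY 2.0000
    t=0.5400 [y] (1,5)
    t=0.6351 [x] (0,5) — stop
  → r_1 = 0.6351
beam 2: φ=0°, α=195°
  cosα=-0.9659 sinα=-0.2588 | (1,4) | tMaxX 0.5694 tMaxY 2.8205 | tΔX 1.0353 tΔY 3.8637
    t=0.5694 [x] (0,4) — stop
  → r_2 = 0.5694
beam 3: φ=45°, α=240°
  cosα=-0.5000 sinα=-0.8660 | (1,4) | tMaxX 1.1000 tMaxY 0.8429 | tΔX 2.0000 tΔY 1.1547
    t=0.8429 [y] (1,3)
    t=1.1000 [x] (0,3) — stop
  → r_3 = 1.1000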